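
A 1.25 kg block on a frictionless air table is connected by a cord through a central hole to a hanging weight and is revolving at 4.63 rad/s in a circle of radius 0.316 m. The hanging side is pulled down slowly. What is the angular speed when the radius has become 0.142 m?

The constraining force is radial, so m r² ω about the center is conserved.
ω₂ = ω₁ (r₁/r₂)² = (4.63)(0.316/0.142)² = 22.93 rad/s.

ω₂ ≈ 22.9 rad/s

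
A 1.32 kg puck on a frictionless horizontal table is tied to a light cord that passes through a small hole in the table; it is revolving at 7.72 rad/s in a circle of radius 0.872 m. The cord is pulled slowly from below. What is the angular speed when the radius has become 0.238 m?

The constraining force is radial, so m r² ω about the center is conserved.
ω₂ = ω₁ (r₁/r₂)² = (7.72)(0.872/0.238)² = 103.6 rad/s.

ω₂ ≈ 104 rad/s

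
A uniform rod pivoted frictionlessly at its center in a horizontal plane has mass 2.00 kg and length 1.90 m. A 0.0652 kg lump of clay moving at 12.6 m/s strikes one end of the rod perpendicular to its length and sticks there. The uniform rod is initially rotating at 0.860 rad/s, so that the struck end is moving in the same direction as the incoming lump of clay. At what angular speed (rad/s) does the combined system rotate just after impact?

About the pivot the impulsive forces during the collision are internal, so angular momentum about that axis is conserved.
I_p = (1/12)(2.00)(1.90)² = 0.6017 kg·m². Taking the sense of the lump of clay's angular momentum as positive, L_{lump} = m v R = (0.0652)(12.6)(1.90/2) = 0.7804 kg·m²/s.
L_i = +I_p ω_p + m v R = +(0.6017)(0.860) + 0.7804 = 1.298 kg·m²/s.
After sticking, I_f = I_p + m R² = 0.6017 + (0.0652)(1.90/2)² = 0.6605 kg·m².
ω_f = L_i / I_f = 1.298 / 0.6605 = 1.965 rad/s.

|ω_f| ≈ 1.96 rad/s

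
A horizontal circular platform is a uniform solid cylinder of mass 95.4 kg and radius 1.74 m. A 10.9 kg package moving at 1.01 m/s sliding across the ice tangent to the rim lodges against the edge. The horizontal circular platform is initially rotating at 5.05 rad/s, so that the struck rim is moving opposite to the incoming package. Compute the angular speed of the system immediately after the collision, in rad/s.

About the central axle the impulsive forces during the collision are internal, so angular momentum about that axis is conserved.
I_p = ½(95.4)(1.74)² = 144.4 kg·m². Taking the sense of the package's angular momentum as positive, L_{package} = m v R = (10.9)(1.01)(1.74) = 19.16 kg·m²/s.
L_i = −I_p ω_p + m v R = −(144.4)(5.05) + 19.16 = -710.1 kg·m²/s.
After sticking, I_f = I_p + m R² = 144.4 + (10.9)(1.74)² = 177.4 kg·m².
ω_f = L_i / I_f = -710.1 / 177.4 = -4.003 rad/s.

|ω_f| ≈ 4.00 rad/s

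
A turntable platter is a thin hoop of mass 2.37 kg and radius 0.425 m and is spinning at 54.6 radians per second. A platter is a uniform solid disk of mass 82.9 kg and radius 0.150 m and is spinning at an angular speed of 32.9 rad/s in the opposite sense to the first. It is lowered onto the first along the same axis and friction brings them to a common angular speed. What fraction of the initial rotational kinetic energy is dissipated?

No external torque acts about the common axis, so total angular momentum is conserved.
Moments of inertia: I_A = (2.37)(0.425)² = 0.4281 kg·m²; I_B = ½(82.9)(0.150)² = 0.9326 kg·m².
Taking A's sense as positive: L = (0.4281)(54.6) − (0.9326)(32.9) = -7.310 kg·m²·rad/s.
Combined I = 0.4281 + 0.9326 = 1.361 kg·m².
ω_f = L / I = -7.310 / 1.361 = -5.372 rad/s.
KE_i = ½ΣIω² = 1143 J; KE_f = ½(1.361)(5.372)² = 19.64 J.
Fraction dissipated = (KE_i − KE_f)/KE_i = 0.9828.

fraction ≈ 0.983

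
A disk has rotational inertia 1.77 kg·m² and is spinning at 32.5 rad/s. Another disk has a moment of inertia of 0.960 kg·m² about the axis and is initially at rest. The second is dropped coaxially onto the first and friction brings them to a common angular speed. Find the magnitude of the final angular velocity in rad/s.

No external torque acts about the common axis, so total angular momentum is conserved.
Taking A's sense as positive: L = (1.770)(32.5) = 57.52 kg·m²·rad/s.
Combined I = 1.770 + 0.9600 = 2.730 kg·m².
ω_f = L / I = 57.52 / 2.730 = 21.07 rad/s.

|ω_f| ≈ 21.1 rad/s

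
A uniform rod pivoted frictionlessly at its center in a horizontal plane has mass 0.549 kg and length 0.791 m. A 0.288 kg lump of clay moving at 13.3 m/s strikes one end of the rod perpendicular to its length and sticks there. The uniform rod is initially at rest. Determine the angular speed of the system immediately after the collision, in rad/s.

About the pivot the impulsive forces during the collision are internal, so angular momentum about that axis is conserved.
I_p = (1/12)(0.549)(0.791)² = 0.02862 kg·m². Taking the sense of the lump of clay's angular momentum as positive, L_{lump} = m v R = (0.288)(13.3)(0.791/2) = 1.515 kg·m²/s.
L_i = 0 + 1.515 = 1.515 kg·m²/s.
After sticking, I_f = I_p + m R² = 0.02862 + (0.288)(0.791/2)² = 0.07367 kg·m².
ω_f = L_i / I_f = 1.515 / 0.07367 = 20.56 rad/s.

|ω_f| ≈ 20.6 rad/s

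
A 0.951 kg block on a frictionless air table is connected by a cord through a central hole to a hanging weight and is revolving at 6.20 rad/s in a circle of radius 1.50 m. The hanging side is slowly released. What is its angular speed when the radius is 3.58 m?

No torque about the axis ⇒ m r₁² ω₁ = m r₂² ω₂.
ω₂ = ω₁ (r₁/r₂)² = (6.20)(1.50/3.58)² = 1.088 rad/s.

ω₂ ≈ 1.09 rad/s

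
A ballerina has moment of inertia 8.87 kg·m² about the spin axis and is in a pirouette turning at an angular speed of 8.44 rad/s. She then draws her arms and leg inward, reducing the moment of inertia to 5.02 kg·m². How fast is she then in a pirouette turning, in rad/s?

No external torque acts about the spin axis, so angular momentum is conserved.
ω₂ = I₁ω₁ / I₂ = (8.870)(8.44 rad/s) / (5.020) = 14.91 rad/s.

ω₂ ≈ 14.9 rad/s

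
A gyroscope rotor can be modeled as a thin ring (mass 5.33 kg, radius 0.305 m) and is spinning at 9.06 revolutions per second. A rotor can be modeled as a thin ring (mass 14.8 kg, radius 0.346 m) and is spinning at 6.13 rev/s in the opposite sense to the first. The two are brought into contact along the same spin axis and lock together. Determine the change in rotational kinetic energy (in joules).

ΔKE ≈ -1760 J

The coupling torques are internal; angular momentum about the shared axis is conserved.
Moments of inertia: I_A = (5.33)(0.305)² = 0.4958 kg·m²; I_B = (14.8)(0.346)² = 1.772 kg·m².
Taking A's sense as positive: L = (0.4958)(9.06) − (1.772)(6.13) = -6.369 kg·m²·rev/s.
Combined I = 0.4958 + 1.772 = 2.268 kg·m².
ω_f = L / I = -6.369 / 2.268 = -2.809 rev/s.
KE_i = ½ΣIω² = 2118 J; KE_f = ½(2.268)(17.65)² = 353.1 J.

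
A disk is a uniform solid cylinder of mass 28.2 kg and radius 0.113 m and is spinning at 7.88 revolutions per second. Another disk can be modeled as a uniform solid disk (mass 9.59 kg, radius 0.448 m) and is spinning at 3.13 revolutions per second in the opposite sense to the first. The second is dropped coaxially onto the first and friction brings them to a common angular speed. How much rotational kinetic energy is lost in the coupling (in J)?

ΔKE lost ≈ 363 J

The coupling torques are internal; angular momentum about the shared axis is conserved.
Moments of inertia: I_A = ½(28.2)(0.113)² = 0.1800 kg·m²; I_B = ½(9.59)(0.448)² = 0.9624 kg·m².
Taking A's sense as positive: L = (0.1800)(7.88) − (0.9624)(3.13) = -1.593 kg·m²·rev/s.
Combined I = 0.1800 + 0.9624 = 1.142 kg·m².
ω_f = L / I = -1.593 / 1.142 = -1.395 rev/s.
KE_i = ½ΣIω² = 406.8 J; KE_f = ½(1.142)(8.764)² = 43.87 J.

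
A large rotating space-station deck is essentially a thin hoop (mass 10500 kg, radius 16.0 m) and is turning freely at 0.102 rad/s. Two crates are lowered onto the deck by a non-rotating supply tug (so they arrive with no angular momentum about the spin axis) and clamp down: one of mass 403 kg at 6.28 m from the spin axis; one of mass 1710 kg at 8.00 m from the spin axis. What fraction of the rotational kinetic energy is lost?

fraction ≈ 0.0445

No external torque acts about the spin axis; L_before = L_after.
I_p = (10500)(16.0)² = 2.688e+06 kg·m².
Added inertia Σmr² = (403)(6.28)² + (1710)(8.00)² = 1.253e+05 kg·m²; I_f = 2.688e+06 + 1.253e+05 = 2.813e+06 kg·m².
ω_f = I_p ω_i / I_f = (2.688e+06)(0.102) / 2.813e+06 = 0.09746 rad/s.
KE_i = ½(2.688e+06)(0.1020 rad/s)² = 13980 J; KE_f = ½(2.813e+06)(0.09746)² = 13360 J.
Fraction lost = 0.04455.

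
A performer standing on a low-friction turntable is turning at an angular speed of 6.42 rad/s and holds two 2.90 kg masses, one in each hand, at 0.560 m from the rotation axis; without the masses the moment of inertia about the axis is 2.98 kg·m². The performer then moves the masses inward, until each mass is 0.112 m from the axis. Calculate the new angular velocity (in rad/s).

ω₂ ≈ 10.1 rad/s

No external torque acts about the spin axis, so angular momentum is conserved.
I₁ = 2.98 + 2(2.90)(0.560)² = 4.799 kg·m²; I₂ = 2.98 + 2(2.90)(0.112)² = 3.053 kg·m².
ω₂ = I₁ω₁ / I₂ = (4.799)(6.42 rad/s) / (3.053) = 10.09 rad/s.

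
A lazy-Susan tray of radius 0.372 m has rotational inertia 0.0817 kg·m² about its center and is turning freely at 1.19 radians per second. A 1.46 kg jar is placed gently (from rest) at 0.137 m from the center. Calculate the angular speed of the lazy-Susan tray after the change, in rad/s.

ω_f ≈ 0.891 rad/s

The added mass arrives with no angular momentum about the center, and any external torque about the center is negligible, so the system's angular momentum is conserved.
Added inertia Σmr² = (1.46)(0.137)² = 0.02740 kg·m²; I_f = 0.08170 + 0.02740 = 0.1091 kg·m².
ω_f = I_p ω_i / I_f = (0.08170)(1.19) / 0.1091 = 0.8911 rad/s.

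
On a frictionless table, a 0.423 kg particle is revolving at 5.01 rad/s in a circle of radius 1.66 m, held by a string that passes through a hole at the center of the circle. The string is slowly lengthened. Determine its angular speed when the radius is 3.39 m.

No torque about the axis ⇒ m r₁² ω₁ = m r₂² ω₂.
ω₂ = ω₁ (r₁/r₂)² = (5.01)(1.66/3.39)² = 1.201 rad/s.

ω₂ ≈ 1.20 rad/s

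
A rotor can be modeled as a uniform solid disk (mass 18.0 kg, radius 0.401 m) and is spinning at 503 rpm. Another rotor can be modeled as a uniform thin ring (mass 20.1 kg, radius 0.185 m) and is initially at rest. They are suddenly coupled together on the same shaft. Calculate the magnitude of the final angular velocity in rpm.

|ω_f| ≈ 341 rpm

The coupling torques are internal; angular momentum about the shared axis is conserved.
Moments of inertia: I_A = ½(18.0)(0.401)² = 1.447 kg·m²; I_B = (20.1)(0.185)² = 0.6879 kg·m².
Taking A's sense as positive: L = (1.447)(503) = 727.9 kg·m²·rpm.
Combined I = 1.447 + 0.6879 = 2.135 kg·m².
ω_f = L / I = 727.9 / 2.135 = 340.9 rpm.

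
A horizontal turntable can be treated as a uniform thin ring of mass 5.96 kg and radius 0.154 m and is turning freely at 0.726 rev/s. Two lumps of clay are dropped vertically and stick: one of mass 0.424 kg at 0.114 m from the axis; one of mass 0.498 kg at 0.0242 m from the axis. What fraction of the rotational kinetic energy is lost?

No external torque acts about the axis; L_before = L_after.
I_p = (5.96)(0.154)² = 0.1413 kg·m².
Added inertia Σmr² = (0.424)(0.114)² + (0.498)(0.0242)² = 0.005802 kg·m²; I_f = 0.1413 + 0.005802 = 0.1471 kg·m².
ω_f = I_p ω_i / I_f = (0.1413)(0.726) / 0.1471 = 0.6974 rev/s.
KE_i = ½(0.1413)(4.562 rad/s)² = 1.471 J; KE_f = ½(0.1471)(4.382)² = 1.413 J.
Fraction lost = 0.03943.

fraction ≈ 0.0394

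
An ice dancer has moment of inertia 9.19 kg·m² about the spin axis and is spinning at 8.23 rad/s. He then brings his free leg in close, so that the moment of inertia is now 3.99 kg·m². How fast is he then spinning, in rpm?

Angular momentum about the spin axis is conserved since the torque about it is zero.
ω₂ = I₁ω₁ / I₂ = (9.190)(8.23 rad/s) / (3.990) = 18.96 rad/s = 181.0 rpm.

ω₂ ≈ 181 rpm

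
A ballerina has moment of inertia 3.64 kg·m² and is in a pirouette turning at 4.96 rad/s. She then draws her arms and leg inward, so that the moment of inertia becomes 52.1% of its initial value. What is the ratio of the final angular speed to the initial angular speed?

ω₂/ω₁ ≈ 1.92

Angular momentum about the spin axis is conserved since the torque about it is zero.
I₂ = 0.521 × 3.64 = 1.896 kg·m².
ω₂/ω₁ = I₁/I₂ = 3.640 / 1.896 = 1.919.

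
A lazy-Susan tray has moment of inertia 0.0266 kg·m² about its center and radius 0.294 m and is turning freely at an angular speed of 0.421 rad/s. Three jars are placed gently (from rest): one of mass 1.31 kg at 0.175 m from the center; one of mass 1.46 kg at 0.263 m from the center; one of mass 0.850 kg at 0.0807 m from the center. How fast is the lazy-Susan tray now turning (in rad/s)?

The added mass arrives with no angular momentum about the center, and any external torque about the center is negligible, so the system's angular momentum is conserved.
Added inertia Σmr² = (1.31)(0.175)² + (1.46)(0.263)² + (0.850)(0.0807)² = 0.1466 kg·m²; I_f = 0.02660 + 0.1466 = 0.1732 kg·m².
ω_f = I_p ω_i / I_f = (0.02660)(0.421) / 0.1732 = 0.06464 rad/s.

ω_f ≈ 0.0646 rad/s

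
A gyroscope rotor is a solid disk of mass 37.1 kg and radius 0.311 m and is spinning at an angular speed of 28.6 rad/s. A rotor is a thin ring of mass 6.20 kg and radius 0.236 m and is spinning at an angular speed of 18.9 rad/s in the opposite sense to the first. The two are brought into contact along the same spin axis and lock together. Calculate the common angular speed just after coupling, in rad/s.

|ω_f| ≈ 20.9 rad/s

The coupling torques are internal; angular momentum about the shared axis is conserved.
Moments of inertia: I_A = ½(37.1)(0.311)² = 1.794 kg·m²; I_B = (6.20)(0.236)² = 0.3453 kg·m².
Taking A's sense as positive: L = (1.794)(28.6) − (0.3453)(18.9) = 44.79 kg·m²·rad/s.
Combined I = 1.794 + 0.3453 = 2.139 kg·m².
ω_f = L / I = 44.79 / 2.139 = 20.93 rad/s.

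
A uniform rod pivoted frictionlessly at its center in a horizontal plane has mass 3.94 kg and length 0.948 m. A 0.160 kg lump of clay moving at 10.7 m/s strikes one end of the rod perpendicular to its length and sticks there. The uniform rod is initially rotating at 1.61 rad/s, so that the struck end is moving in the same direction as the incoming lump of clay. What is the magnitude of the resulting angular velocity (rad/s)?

|ω_f| ≈ 3.89 rad/s

About the pivot the impulsive forces during the collision are internal, so angular momentum about that axis is conserved.
I_p = (1/12)(3.94)(0.948)² = 0.2951 kg·m². Taking the sense of the lump of clay's angular momentum as positive, L_{lump} = m v R = (0.160)(10.7)(0.948/2) = 0.8115 kg·m²/s.
L_i = +I_p ω_p + m v R = +(0.2951)(1.61) + 0.8115 = 1.287 kg·m²/s.
After sticking, I_f = I_p + m R² = 0.2951 + (0.160)(0.948/2)² = 0.3310 kg·m².
ω_f = L_i / I_f = 1.287 / 0.3310 = 3.887 rad/s.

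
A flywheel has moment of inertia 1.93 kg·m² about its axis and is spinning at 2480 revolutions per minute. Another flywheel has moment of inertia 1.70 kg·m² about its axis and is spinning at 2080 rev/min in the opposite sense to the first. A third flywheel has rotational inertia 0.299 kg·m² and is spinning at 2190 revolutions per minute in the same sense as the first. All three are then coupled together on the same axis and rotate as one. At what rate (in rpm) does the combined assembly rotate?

|ω_f| ≈ 485 rpm

The coupling torques are internal; angular momentum about the shared axis is conserved.
Taking A's sense as positive: L = (1.930)(2480) − (1.700)(2080) + (0.2990)(2190) = 1905 kg·m²·rpm.
Combined I = 1.930 + 1.700 + 0.2990 = 3.929 kg·m².
ω_f = L / I = 1905 / 3.929 = 484.9 rpm.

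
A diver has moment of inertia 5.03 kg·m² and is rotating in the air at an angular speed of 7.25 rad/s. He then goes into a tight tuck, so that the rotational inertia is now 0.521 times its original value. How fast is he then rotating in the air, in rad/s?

No external torque acts about the spin axis, so angular momentum is conserved.
I₂ = 0.521 × 5.03 = 2.621 kg·m².
ω₂ = I₁ω₁ / I₂ = (5.030)(7.25 rad/s) / (2.621) = 13.92 rad/s.

ω₂ ≈ 13.9 rad/s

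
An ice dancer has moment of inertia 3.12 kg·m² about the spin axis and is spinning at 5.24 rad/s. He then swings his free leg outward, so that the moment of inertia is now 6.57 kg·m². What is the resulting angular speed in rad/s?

Angular momentum about the spin axis is conserved since the torque about it is zero.
ω₂ = I₁ω₁ / I₂ = (3.120)(5.24 rad/s) / (6.570) = 2.488 rad/s.

ω₂ ≈ 2.49 rad/s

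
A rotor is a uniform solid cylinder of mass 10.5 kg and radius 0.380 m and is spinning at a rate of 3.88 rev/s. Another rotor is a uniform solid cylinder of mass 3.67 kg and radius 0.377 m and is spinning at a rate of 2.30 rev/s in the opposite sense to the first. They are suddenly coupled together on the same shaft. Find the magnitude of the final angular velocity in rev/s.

|ω_f| ≈ 2.30 rev/s

No external torque acts about the common axis, so total angular momentum is conserved.
Moments of inertia: I_A = ½(10.5)(0.380)² = 0.7581 kg·m²; I_B = ½(3.67)(0.377)² = 0.2608 kg·m².
Taking A's sense as positive: L = (0.7581)(3.88) − (0.2608)(2.30) = 2.342 kg·m²·rev/s.
Combined I = 0.7581 + 0.2608 = 1.019 kg·m².
ω_f = L / I = 2.342 / 1.019 = 2.298 rev/s.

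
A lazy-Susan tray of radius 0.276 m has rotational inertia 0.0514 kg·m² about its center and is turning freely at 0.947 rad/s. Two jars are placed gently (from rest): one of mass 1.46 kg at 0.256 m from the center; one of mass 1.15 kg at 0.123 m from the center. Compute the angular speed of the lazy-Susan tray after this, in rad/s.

No external torque acts about the center; L_before = L_after.
Added inertia Σmr² = (1.46)(0.256)² + (1.15)(0.123)² = 0.1131 kg·m²; I_f = 0.05140 + 0.1131 = 0.1645 kg·m².
ω_f = I_p ω_i / I_f = (0.05140)(0.947) / 0.1645 = 0.2959 rad/s.

ω_f ≈ 0.296 rad/s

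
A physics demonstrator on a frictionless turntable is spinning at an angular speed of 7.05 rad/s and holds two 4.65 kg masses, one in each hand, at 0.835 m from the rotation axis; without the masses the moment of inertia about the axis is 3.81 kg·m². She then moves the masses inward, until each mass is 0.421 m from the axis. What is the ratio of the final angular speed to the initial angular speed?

ω₂/ω₁ ≈ 1.89

With no external torque about the axis, L is conserved: I₁ω₁ = I₂ω₂.
I₁ = 3.81 + 2(4.65)(0.835)² = 10.29 kg·m²; I₂ = 3.81 + 2(4.65)(0.421)² = 5.458 kg·m².
ω₂/ω₁ = I₁/I₂ = 10.29 / 5.458 = 1.886.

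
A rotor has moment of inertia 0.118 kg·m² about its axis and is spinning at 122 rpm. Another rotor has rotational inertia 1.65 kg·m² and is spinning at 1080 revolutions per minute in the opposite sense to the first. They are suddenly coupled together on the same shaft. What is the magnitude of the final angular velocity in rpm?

|ω_f| ≈ 1000 rpm

No external torque acts about the common axis, so total angular momentum is conserved.
Taking A's sense as positive: L = (0.1180)(122) − (1.650)(1080) = -1768 kg·m²·rpm.
Combined I = 0.1180 + 1.650 = 1.768 kg·m².
ω_f = L / I = -1768 / 1.768 = -999.8 rpm.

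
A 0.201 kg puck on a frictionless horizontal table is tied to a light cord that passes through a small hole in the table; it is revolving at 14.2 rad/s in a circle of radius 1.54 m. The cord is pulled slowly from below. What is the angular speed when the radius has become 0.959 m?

ω₂ ≈ 36.6 rad/s

The constraining force is radial, so m r² ω about the center is conserved.
ω₂ = ω₁ (r₁/r₂)² = (14.2)(1.54/0.959)² = 36.62 rad/s.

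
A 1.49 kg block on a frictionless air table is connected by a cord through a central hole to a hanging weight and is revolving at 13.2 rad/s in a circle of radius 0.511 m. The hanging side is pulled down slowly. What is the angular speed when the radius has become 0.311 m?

The constraining force is radial, so m r² ω about the center is conserved.
ω₂ = ω₁ (r₁/r₂)² = (13.2)(0.511/0.311)² = 35.64 rad/s.

ω₂ ≈ 35.6 rad/s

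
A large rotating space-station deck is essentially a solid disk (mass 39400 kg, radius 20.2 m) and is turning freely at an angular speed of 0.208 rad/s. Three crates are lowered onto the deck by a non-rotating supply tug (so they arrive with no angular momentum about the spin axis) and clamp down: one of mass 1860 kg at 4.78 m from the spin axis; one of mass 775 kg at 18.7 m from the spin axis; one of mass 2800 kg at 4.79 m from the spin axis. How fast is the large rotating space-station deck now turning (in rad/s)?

ω_f ≈ 0.199 rad/s

The added mass arrives with no angular momentum about the spin axis, and any external torque about the spin axis is negligible, so the system's angular momentum is conserved.
I_p = ½(39400)(20.2)² = 8.038e+06 kg·m².
Added inertia Σmr² = (1860)(4.78)² + (775)(18.7)² + (2800)(4.79)² = 3.778e+05 kg·m²; I_f = 8.038e+06 + 3.778e+05 = 8.416e+06 kg·m².
ω_f = I_p ω_i / I_f = (8.038e+06)(0.208) / 8.416e+06 = 0.1987 rad/s.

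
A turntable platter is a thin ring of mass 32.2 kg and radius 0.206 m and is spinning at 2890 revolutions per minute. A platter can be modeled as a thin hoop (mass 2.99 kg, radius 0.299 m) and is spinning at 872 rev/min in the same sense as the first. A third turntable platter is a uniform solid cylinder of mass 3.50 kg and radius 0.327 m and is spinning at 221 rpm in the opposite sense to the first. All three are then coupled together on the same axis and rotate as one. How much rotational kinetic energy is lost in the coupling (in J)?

No external torque acts about the common axis, so total angular momentum is conserved.
Moments of inertia: I_A = (32.2)(0.206)² = 1.366 kg·m²; I_B = (2.99)(0.299)² = 0.2673 kg·m²; I_C = ½(3.50)(0.327)² = 0.1871 kg·m².
Taking A's sense as positive: L = (1.366)(2890) + (0.2673)(872) − (0.1871)(221) = 4141 kg·m²·rpm.
Combined I = 1.366 + 0.2673 + 0.1871 = 1.821 kg·m².
ω_f = L / I = 4141 / 1.821 = 2274 rpm.
KE_i = ½ΣIω² = 63740 J; KE_f = ½(1.821)(238.1)² = 51630 J.

ΔKE lost ≈ 12100 J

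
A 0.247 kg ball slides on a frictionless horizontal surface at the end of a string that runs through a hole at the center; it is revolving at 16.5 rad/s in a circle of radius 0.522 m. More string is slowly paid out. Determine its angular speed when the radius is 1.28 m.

No torque about the axis ⇒ m r₁² ω₁ = m r₂² ω₂.
ω₂ = ω₁ (r₁/r₂)² = (16.5)(0.522/1.28)² = 2.744 rad/s.

ω₂ ≈ 2.74 rad/s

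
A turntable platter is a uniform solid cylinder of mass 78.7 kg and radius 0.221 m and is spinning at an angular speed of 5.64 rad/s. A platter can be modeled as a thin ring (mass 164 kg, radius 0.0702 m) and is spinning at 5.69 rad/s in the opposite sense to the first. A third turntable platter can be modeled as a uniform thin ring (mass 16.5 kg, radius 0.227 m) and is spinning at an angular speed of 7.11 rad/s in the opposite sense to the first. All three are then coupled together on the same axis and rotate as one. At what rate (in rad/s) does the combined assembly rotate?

|ω_f| ≈ 0.0547 rad/s

No external torque acts about the common axis, so total angular momentum is conserved.
Moments of inertia: I_A = ½(78.7)(0.221)² = 1.922 kg·m²; I_B = (164)(0.0702)² = 0.8082 kg·m²; I_C = (16.5)(0.227)² = 0.8502 kg·m².
Taking A's sense as positive: L = (1.922)(5.64) − (0.8082)(5.69) − (0.8502)(7.11) = 0.1957 kg·m²·rad/s.
Combined I = 1.922 + 0.8082 + 0.8502 = 3.580 kg·m².
ω_f = L / I = 0.1957 / 3.580 = 0.05466 rad/s.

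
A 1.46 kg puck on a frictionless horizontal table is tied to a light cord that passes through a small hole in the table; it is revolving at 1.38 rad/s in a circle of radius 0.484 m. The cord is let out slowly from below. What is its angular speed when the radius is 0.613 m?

The constraining force is radial, so m r² ω about the center is conserved.
ω₂ = ω₁ (r₁/r₂)² = (1.38)(0.484/0.613)² = 0.8603 rad/s.

ω₂ ≈ 0.860 rad/s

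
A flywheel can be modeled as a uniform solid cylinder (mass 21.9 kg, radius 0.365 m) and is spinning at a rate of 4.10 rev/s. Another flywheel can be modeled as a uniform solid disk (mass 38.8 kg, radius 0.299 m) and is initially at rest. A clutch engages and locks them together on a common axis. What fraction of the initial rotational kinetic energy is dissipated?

No external torque acts about the common axis, so total angular momentum is conserved.
Moments of inertia: I_A = ½(21.9)(0.365)² = 1.459 kg·m²; I_B = ½(38.8)(0.299)² = 1.734 kg·m².
Taking A's sense as positive: L = (1.459)(4.10) = 5.981 kg·m²·rev/s.
Combined I = 1.459 + 1.734 = 3.193 kg·m².
ω_f = L / I = 5.981 / 3.193 = 1.873 rev/s.
KE_i = ½ΣIω² = 484.1 J; KE_f = ½(3.193)(11.77)² = 221.1 J.
Fraction dissipated = (KE_i − KE_f)/KE_i = 0.5431.

fraction ≈ 0.543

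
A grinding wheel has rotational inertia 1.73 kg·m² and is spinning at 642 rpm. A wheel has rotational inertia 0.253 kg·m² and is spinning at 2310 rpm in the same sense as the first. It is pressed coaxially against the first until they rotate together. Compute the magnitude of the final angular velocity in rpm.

No external torque acts about the common axis, so total angular momentum is conserved.
Taking A's sense as positive: L = (1.730)(642) + (0.2530)(2310) = 1695 kg·m²·rpm.
Combined I = 1.730 + 0.2530 = 1.983 kg·m².
ω_f = L / I = 1695 / 1.983 = 854.8 rpm.

|ω_f| ≈ 855 rpm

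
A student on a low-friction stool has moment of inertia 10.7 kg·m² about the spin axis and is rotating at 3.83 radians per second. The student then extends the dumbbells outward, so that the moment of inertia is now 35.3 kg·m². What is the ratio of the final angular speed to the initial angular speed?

With no external torque about the axis, L is conserved: I₁ω₁ = I₂ω₂.
ω₂/ω₁ = I₁/I₂ = 10.70 / 35.30 = 0.3031.

ω₂/ω₁ ≈ 0.303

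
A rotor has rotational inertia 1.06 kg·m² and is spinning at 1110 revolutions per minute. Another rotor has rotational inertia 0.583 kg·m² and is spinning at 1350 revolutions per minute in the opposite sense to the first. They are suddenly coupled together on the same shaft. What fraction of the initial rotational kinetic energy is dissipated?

The coupling torques are internal; angular momentum about the shared axis is conserved.
Taking A's sense as positive: L = (1.060)(1110) − (0.5830)(1350) = 389.5 kg·m²·rpm.
Combined I = 1.060 + 0.5830 = 1.643 kg·m².
ω_f = L / I = 389.5 / 1.643 = 237.1 rpm.
KE_i = ½ΣIω² = 12990 J; KE_f = ½(1.643)(24.83)² = 506.4 J.
Fraction dissipated = (KE_i − KE_f)/KE_i = 0.9610.

fraction ≈ 0.961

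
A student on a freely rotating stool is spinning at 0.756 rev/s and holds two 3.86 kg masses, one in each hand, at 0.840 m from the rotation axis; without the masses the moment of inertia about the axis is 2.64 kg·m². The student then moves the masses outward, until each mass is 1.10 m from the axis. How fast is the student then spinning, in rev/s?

ω₂ ≈ 0.510 rev/s

Angular momentum about the spin axis is conserved since the torque about it is zero.
I₁ = 2.64 + 2(3.86)(0.840)² = 8.087 kg·m²; I₂ = 2.64 + 2(3.86)(1.10)² = 11.98 kg·m².
ω₂ = I₁ω₁ / I₂ = (8.087)(0.756 rev/s) / (11.98) = 0.5103 rev/s.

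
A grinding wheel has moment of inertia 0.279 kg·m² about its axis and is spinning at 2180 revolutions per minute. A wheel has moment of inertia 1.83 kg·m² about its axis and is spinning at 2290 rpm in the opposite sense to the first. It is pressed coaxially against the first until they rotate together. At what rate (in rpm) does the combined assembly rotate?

The coupling torques are internal; angular momentum about the shared axis is conserved.
Taking A's sense as positive: L = (0.2790)(2180) − (1.830)(2290) = -3582 kg·m²·rpm.
Combined I = 0.2790 + 1.830 = 2.109 kg·m².
ω_f = L / I = -3582 / 2.109 = -1699 rpm.

|ω_f| ≈ 1700 rpm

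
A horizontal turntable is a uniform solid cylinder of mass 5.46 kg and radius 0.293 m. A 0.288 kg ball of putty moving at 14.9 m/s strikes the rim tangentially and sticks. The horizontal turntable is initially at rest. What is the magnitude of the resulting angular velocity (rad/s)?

|ω_f| ≈ 4.85 rad/s

The axle reaction passes through the axle and exerts no torque about it; angular momentum about the axle is conserved through the impact.
I_p = ½(5.46)(0.293)² = 0.2344 kg·m². Taking the sense of the ball of putty's angular momentum as positive, L_{ball} = m v R = (0.288)(14.9)(0.293) = 1.257 kg·m²/s.
L_i = 0 + 1.257 = 1.257 kg·m²/s.
After sticking, I_f = I_p + m R² = 0.2344 + (0.288)(0.293)² = 0.2591 kg·m².
ω_f = L_i / I_f = 1.257 / 0.2591 = 4.853 rad/s.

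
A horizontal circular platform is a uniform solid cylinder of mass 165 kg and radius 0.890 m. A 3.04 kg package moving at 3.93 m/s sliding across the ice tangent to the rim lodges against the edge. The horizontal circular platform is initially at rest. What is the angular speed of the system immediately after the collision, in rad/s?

|ω_f| ≈ 0.157 rad/s

The axle reaction passes through the central axle and exerts no torque about it; angular momentum about the central axle is conserved through the impact.
I_p = ½(165)(0.890)² = 65.35 kg·m². Taking the sense of the package's angular momentum as positive, L_{package} = m v R = (3.04)(3.93)(0.890) = 10.63 kg·m²/s.
L_i = 0 + 10.63 = 10.63 kg·m²/s.
After sticking, I_f = I_p + m R² = 65.35 + (3.04)(0.890)² = 67.76 kg·m².
ω_f = L_i / I_f = 10.63 / 67.76 = 0.1569 rad/s.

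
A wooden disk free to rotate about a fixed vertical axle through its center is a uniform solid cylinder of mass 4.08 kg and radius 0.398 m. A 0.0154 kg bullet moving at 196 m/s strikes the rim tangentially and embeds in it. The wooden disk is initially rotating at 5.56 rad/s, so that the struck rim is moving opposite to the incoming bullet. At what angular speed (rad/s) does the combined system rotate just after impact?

About the axle the impulsive forces during the collision are internal, so angular momentum about that axis is conserved.
I_p = ½(4.08)(0.398)² = 0.3231 kg·m². Taking the sense of the bullet's angular momentum as positive, L_{bullet} = m v R = (0.0154)(196)(0.398) = 1.201 kg·m²/s.
L_i = −I_p ω_p + m v R = −(0.3231)(5.56) + 1.201 = -0.5954 kg·m²/s.
After sticking, I_f = I_p + m R² = 0.3231 + (0.0154)(0.398)² = 0.3256 kg·m².
ω_f = L_i / I_f = -0.5954 / 0.3256 = -1.829 rad/s.

|ω_f| ≈ 1.83 rad/s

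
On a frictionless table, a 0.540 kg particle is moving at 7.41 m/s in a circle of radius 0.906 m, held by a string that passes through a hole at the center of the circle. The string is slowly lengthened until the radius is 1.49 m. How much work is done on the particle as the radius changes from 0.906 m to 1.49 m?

W ≈ -9.34 J

Central (radial) force ⇒ zero torque about the center ⇒ m v r is constant.
v₂ = v₁ r₁ / r₂ = (7.41)(0.906) / (1.49) = 4.506 m/s.
W = ΔKE = ½m(v₂² − v₁²) = -9.344 J.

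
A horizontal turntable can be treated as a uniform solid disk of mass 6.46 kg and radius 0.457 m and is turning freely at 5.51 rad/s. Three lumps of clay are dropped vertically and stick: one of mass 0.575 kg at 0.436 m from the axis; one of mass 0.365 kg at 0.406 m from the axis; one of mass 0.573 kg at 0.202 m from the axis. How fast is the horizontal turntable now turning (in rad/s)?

ω_f ≈ 4.28 rad/s

The added mass arrives with no angular momentum about the axis, and any external torque about the axis is negligible, so the system's angular momentum is conserved.
I_p = ½(6.46)(0.457)² = 0.6746 kg·m².
Added inertia Σmr² = (0.575)(0.436)² + (0.365)(0.406)² + (0.573)(0.202)² = 0.1929 kg·m²; I_f = 0.6746 + 0.1929 = 0.8674 kg·m².
ω_f = I_p ω_i / I_f = (0.6746)(5.51) / 0.8674 = 4.285 rad/s.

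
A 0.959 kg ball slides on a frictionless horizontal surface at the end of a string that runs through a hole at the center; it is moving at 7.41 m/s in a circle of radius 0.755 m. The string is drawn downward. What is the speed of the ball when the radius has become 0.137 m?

v₂ ≈ 40.8 m/s

Central (radial) force ⇒ zero torque about the center ⇒ m v r is constant.
v₂ = v₁ r₁ / r₂ = (7.41)(0.755) / (0.137) = 40.84 m/s.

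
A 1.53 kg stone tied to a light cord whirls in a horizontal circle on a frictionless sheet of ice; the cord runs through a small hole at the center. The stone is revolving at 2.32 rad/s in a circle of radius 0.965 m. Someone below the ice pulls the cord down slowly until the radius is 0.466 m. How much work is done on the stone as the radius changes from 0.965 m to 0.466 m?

No torque about the axis ⇒ m r₁² ω₁ = m r₂² ω₂.
ω₂ = ω₁ (r₁/r₂)² = (2.32)(0.965/0.466)² = 9.949 rad/s.
W = ΔKE = ½m(v₂² − v₁²) = 12.61 J.

W ≈ 12.6 J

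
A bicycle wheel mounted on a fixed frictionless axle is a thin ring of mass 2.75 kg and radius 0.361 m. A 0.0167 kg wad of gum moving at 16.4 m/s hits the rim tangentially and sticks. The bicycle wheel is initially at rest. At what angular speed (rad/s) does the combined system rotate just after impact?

|ω_f| ≈ 0.274 rad/s

The axle reaction passes through the axle and exerts no torque about it; angular momentum about the axle is conserved through the impact.
I_p = (2.75)(0.361)² = 0.3584 kg·m². Taking the sense of the wad of gum's angular momentum as positive, L_{wad} = m v R = (0.0167)(16.4)(0.361) = 0.09887 kg·m²/s.
L_i = 0 + 0.09887 = 0.09887 kg·m²/s.
After sticking, I_f = I_p + m R² = 0.3584 + (0.0167)(0.361)² = 0.3606 kg·m².
ω_f = L_i / I_f = 0.09887 / 0.3606 = 0.2742 rad/s.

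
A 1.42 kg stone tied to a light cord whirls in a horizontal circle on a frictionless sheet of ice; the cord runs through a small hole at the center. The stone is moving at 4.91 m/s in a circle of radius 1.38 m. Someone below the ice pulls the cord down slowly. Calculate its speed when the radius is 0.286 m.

Central (radial) force ⇒ zero torque about the center ⇒ m v r is constant.
v₂ = v₁ r₁ / r₂ = (4.91)(1.38) / (0.286) = 23.69 m/s.

v₂ ≈ 23.7 m/s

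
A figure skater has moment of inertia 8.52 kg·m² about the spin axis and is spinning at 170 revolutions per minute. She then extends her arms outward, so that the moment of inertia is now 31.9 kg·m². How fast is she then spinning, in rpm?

Angular momentum about the spin axis is conserved since the torque about it is zero.
ω₂ = I₁ω₁ / I₂ = (8.520)(170 rpm) / (31.90) = 45.40 rpm.

ω₂ ≈ 45.4 rpm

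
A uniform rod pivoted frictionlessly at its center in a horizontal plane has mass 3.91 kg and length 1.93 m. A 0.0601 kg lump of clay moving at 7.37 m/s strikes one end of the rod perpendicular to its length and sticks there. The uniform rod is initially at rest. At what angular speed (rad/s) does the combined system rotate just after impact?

About the pivot the impulsive forces during the collision are internal, so angular momentum about that axis is conserved.
I_p = (1/12)(3.91)(1.93)² = 1.214 kg·m². Taking the sense of the lump of clay's angular momentum as positive, L_{lump} = m v R = (0.0601)(7.37)(1.93/2) = 0.4274 kg·m²/s.
L_i = 0 + 0.4274 = 0.4274 kg·m²/s.
After sticking, I_f = I_p + m R² = 1.214 + (0.0601)(1.93/2)² = 1.270 kg·m².
ω_f = L_i / I_f = 0.4274 / 1.270 = 0.3367 rad/s.

|ω_f| ≈ 0.337 rad/s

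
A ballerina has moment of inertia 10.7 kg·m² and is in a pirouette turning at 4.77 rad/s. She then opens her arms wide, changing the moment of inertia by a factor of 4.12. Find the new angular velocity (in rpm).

With no external torque about the axis, L is conserved: I₁ω₁ = I₂ω₂.
I₂ = 4.12 × 10.7 = 44.08 kg·m².
ω₂ = I₁ω₁ / I₂ = (10.70)(4.77 rad/s) / (44.08) = 1.158 rad/s = 11.06 rpm.

ω₂ ≈ 11.1 rpm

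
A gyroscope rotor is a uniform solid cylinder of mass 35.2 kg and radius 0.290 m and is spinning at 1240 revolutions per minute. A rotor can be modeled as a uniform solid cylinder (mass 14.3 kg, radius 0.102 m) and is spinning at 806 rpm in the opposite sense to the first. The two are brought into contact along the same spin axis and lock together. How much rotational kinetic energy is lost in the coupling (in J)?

ΔKE lost ≈ 1630 J

No external torque acts about the common axis, so total angular momentum is conserved.
Moments of inertia: I_A = ½(35.2)(0.290)² = 1.480 kg·m²; I_B = ½(14.3)(0.102)² = 0.07439 kg·m².
Taking A's sense as positive: L = (1.480)(1240) − (0.07439)(806) = 1775 kg·m²·rpm.
Combined I = 1.480 + 0.07439 = 1.555 kg·m².
ω_f = L / I = 1775 / 1.555 = 1142 rpm.
KE_i = ½ΣIω² = 12740 J; KE_f = ½(1.555)(119.6)² = 11120 J.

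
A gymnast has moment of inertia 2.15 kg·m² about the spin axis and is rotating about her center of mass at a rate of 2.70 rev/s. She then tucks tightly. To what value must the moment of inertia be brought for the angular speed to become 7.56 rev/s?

With no external torque about the axis, L is conserved: I₁ω₁ = I₂ω₂.
I₂ = I₁ω₁ / ω₂ = (2.15)(2.70) / (7.56) = 0.7679 kg·m².

I₂ ≈ 0.768 kg·m²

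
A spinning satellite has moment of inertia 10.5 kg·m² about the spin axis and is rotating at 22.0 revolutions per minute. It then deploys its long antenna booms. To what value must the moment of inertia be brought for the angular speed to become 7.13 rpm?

I₂ ≈ 32.4 kg·m²

No external torque acts about the spin axis, so angular momentum is conserved.
I₂ = I₁ω₁ / ω₂ = (10.5)(22.0) / (7.13) = 32.40 kg·m².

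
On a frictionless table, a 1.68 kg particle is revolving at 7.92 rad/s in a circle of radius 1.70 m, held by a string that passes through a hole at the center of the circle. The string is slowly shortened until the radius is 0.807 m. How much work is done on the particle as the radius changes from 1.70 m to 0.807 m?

No torque about the axis ⇒ m r₁² ω₁ = m r₂² ω₂.
ω₂ = ω₁ (r₁/r₂)² = (7.92)(1.70/0.807)² = 35.15 rad/s.
W = ΔKE = ½m(v₂² − v₁²) = 523.5 J.

W ≈ 523 J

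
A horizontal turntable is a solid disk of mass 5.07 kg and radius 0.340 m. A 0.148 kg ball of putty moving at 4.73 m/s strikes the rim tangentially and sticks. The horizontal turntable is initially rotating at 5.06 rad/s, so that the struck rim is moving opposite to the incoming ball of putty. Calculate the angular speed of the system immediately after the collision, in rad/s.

|ω_f| ≈ 4.01 rad/s

About the axle the impulsive forces during the collision are internal, so angular momentum about that axis is conserved.
I_p = ½(5.07)(0.340)² = 0.2930 kg·m². Taking the sense of the ball of putty's angular momentum as positive, L_{ball} = m v R = (0.148)(4.73)(0.340) = 0.2380 kg·m²/s.
L_i = −I_p ω_p + m v R = −(0.2930)(5.06) + 0.2380 = -1.245 kg·m²/s.
After sticking, I_f = I_p + m R² = 0.2930 + (0.148)(0.340)² = 0.3102 kg·m².
ω_f = L_i / I_f = -1.245 / 0.3102 = -4.013 rad/s.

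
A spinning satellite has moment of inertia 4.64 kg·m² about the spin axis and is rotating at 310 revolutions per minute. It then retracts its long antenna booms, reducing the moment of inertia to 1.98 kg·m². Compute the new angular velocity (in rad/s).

No external torque acts about the spin axis, so angular momentum is conserved.
ω₂ = I₁ω₁ / I₂ = (4.640)(310 rpm) / (1.980) = 726.5 rpm = 76.08 rad/s.

ω₂ ≈ 76.1 rad/s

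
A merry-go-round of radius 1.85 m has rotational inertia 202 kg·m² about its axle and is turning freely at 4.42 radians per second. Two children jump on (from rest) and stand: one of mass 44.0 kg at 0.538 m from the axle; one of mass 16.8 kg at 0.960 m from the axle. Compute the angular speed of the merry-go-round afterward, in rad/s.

ω_f ≈ 3.88 rad/s

The added mass arrives with no angular momentum about the axle, and any external torque about the axle is negligible, so the system's angular momentum is conserved.
Added inertia Σmr² = (44.0)(0.538)² + (16.8)(0.960)² = 28.22 kg·m²; I_f = 202.0 + 28.22 = 230.2 kg·m².
ω_f = I_p ω_i / I_f = (202.0)(4.42) / 230.2 = 3.878 rad/s.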